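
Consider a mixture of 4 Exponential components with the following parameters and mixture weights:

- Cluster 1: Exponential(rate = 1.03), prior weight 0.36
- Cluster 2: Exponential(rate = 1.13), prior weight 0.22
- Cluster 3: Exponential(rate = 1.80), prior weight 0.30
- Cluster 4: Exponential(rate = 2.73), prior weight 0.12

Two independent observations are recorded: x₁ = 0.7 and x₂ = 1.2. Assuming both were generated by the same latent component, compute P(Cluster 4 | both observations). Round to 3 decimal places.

Apply Bayes' rule: the posterior for each component is proportional to its prior times its likelihood at x.
Since both observations come from the same component, the likelihood for component k is f_k(x₁)·f_k(x₂).
  L_1 = [0.500854] × [0.29926] = 0.149886
  L_2 = [0.512332] × [0.291189] = 0.149186
  L_3 = [0.510577] × [0.207585] = 0.105988
  L_4 = [0.403855] × [0.103137] = 0.0416524
Weight by the priors:
  π_1·L_1 = 0.36 × 0.149886 = 0.0539588
  π_2·L_2 = 0.22 × 0.149186 = 0.0328208
  π_3·L_3 = 0.30 × 0.105988 = 0.0317965
  π_4·L_4 = 0.12 × 0.0416524 = 0.00499829
Denominator: 0.0539588 + 0.0328208 + 0.0317965 + 0.00499829 = 0.123574
So the posterior for Cluster 4 is 0.00499829 / 0.123574 ≈ 0.040.

0.040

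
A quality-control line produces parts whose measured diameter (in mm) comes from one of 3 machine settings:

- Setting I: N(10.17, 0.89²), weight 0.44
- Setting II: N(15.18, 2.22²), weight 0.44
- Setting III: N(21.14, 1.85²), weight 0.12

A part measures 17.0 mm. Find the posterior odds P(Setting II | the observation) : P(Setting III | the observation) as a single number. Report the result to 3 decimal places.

Since P(k|x) ∝ P(Z=k) f_k(x), the posterior odds are P(Z=i) f_i(x) / (P(Z=j) f_j(x)).
Normal densities:
  L_I = (1/(0.89·√(2π)))·exp(−(17.0−10.17)²/(2·0.89²)) = 0.448250·exp(-29.44635) = 7.29684e-14
  L_II = (1/(2.22·√(2π)))·exp(−(17.0−15.18)²/(2·2.22²)) = 0.179704·exp(-0.33605) = 0.128414
  L_III = (1/(1.85·√(2π)))·exp(−(17.0−21.14)²/(2·1.85²)) = 0.215644·exp(-2.50396) = 0.0176312
0.056502 / 0.00211575 ≈ 26.705

26.705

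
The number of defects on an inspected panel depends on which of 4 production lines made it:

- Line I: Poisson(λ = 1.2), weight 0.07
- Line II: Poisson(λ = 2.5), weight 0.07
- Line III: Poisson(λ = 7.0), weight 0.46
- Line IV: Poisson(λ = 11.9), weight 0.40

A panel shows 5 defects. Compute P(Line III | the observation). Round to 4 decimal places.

Posterior ∝ prior × likelihood, so P(k | x) ∝ π_k f_k(x); normalise over all components.
Poisson probabilities:
  p_I = 0.00624556
  p_II = 0.0668009
  p_III = 0.127717
  p_IV = 0.0135036
Prior × likelihood for each component:
  π_I·p_I = 0.07 × 0.00624556 = 0.000437189
  π_II·p_II = 0.07 × 0.0668009 = 0.00467607
  π_III·p_III = 0.46 × 0.127717 = 0.0587497
  π_IV·p_IV = 0.40 × 0.0135036 = 0.00540144
Evidence: 0.000437189 + 0.00467607 + 0.0587497 + 0.00540144 = 0.0692644
So the posterior for Line III is 0.0587497 / 0.0692644 ≈ 0.8482.

0.8482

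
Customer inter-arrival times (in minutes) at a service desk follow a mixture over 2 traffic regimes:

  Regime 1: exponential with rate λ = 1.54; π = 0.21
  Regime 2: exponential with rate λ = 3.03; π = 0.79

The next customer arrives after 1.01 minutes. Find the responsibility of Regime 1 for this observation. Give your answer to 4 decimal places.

0.3783

Apply Bayes' rule: the posterior for each component is proportional to its prior times its likelihood at x.
Evaluate each component's likelihood at the observed value:
  L_1 = 0.325102
  L_2 = 0.142027
Unnormalised posteriors:
  P(Z=1)·L_1 = 0.21 × 0.325102 = 0.0682713
  P(Z=2)·L_2 = 0.79 × 0.142027 = 0.112201
Sum: 0.0682713 + 0.112201 = 0.180473
So the posterior for Regime 1 is 0.0682713 / 0.180473 ≈ 0.3783.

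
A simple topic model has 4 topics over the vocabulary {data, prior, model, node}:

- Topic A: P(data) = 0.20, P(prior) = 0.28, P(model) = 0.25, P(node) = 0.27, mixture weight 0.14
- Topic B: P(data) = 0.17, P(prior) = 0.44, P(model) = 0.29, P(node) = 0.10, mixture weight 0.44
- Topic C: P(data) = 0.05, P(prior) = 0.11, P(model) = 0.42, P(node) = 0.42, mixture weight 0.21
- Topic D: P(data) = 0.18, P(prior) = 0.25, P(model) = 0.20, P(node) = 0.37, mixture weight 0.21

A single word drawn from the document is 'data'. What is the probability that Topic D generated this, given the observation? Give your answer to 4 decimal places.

The responsibility of component k is π_k f_k(x) divided by Σ_j π_j f_j(x).
Categorical probabilities:
  L_A = P(data | comp) = 0.20
  L_B = P(data | comp) = 0.17
  L_C = P(data | comp) = 0.05
  L_D = P(data | comp) = 0.18
Unnormalised posteriors:
  π_A·L_A = 0.14 × 0.2 = 0.028
  π_B·L_B = 0.44 × 0.17 = 0.0748
  π_C·L_C = 0.21 × 0.05 = 0.0105
  π_D·L_D = 0.21 × 0.18 = 0.0378
Evidence: 0.028 + 0.0748 + 0.0105 + 0.0378 = 0.1511
P(Topic D | data) ≈ 0.2502

0.2502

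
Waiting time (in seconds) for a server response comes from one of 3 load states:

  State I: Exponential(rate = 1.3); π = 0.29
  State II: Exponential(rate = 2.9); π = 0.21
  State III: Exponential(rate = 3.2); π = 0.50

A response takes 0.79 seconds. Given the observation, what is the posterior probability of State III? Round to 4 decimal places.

0.3938

P(component k | x) = P(Z=k)·f_k(x) / marginal(x), where marginal(x) = Σ_j P(Z=j)·f_j(x).
Evaluate each component's likelihood at the observed value:
  f_I = 1.3·e^(−1.3·0.79) = 1.3·e^(−1.0270) = 0.465503
  f_II = 2.9·e^(−2.9·0.79) = 2.9·e^(−2.2910) = 0.293379
  f_III = 3.2·e^(−3.2·0.79) = 3.2·e^(−2.5280) = 0.255419
Weight by the priors:
  P(Z=I)·f_I = 0.29 × 0.465503 = 0.134996
  P(Z=II)·f_II = 0.21 × 0.293379 = 0.0616096
  P(Z=III)·f_III = 0.50 × 0.255419 = 0.12771
Denominator: 0.134996 + 0.0616096 + 0.12771 = 0.324315
P(State III | the observation) = 0.12771 / 0.324315 ≈ 0.3938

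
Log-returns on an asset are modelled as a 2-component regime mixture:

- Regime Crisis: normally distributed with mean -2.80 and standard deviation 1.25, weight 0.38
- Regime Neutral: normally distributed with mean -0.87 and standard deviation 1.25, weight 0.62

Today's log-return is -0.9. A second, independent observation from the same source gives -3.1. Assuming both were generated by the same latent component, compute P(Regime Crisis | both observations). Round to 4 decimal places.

Apply Bayes' rule: the posterior for each component is proportional to its prior times its likelihood at x.
Since both observations come from the same component, the likelihood for component k is f_k(x₁)·f_k(x₂).
  p_Crisis = [0.100532] × [0.310093] = 0.0311742
  p_Neutral = [0.319062] × [0.0649973] = 0.0207382
Multiply by the mixture weights:
  P(Z=Crisis)·p_Crisis = 0.38 × 0.0311742 = 0.0118462
  P(Z=Neutral)·p_Neutral = 0.62 × 0.0207382 = 0.0128577
Denominator: 0.0118462 + 0.0128577 = 0.0247039
So the posterior for Regime Crisis is 0.0118462 / 0.0247039 ≈ 0.4795.

0.4795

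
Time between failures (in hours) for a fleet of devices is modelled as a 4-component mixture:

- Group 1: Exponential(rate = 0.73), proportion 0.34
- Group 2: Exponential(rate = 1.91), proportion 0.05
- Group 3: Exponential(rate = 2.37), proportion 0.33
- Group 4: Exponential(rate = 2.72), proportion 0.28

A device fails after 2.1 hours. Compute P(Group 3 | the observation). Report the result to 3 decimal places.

Posterior ∝ prior × likelihood, so P(k | x) ∝ π_k f_k(x); normalise over all components.
Evaluate each component's likelihood at the observed value:
  L_1 = 0.73·e^(−0.73·2.1) = 0.73·e^(−1.5330) = 0.157598
  L_2 = 1.91·e^(−1.91·2.1) = 1.91·e^(−4.0110) = 0.0346002
  L_3 = 2.37·e^(−2.37·2.1) = 2.37·e^(−4.9770) = 0.0163405
  L_4 = 2.72·e^(−2.72·2.1) = 2.72·e^(−5.7120) = 0.00899247
Prior × likelihood for each component:
  π_1·L_1 = 0.34 × 0.157598 = 0.0535832
  π_2·L_2 = 0.05 × 0.0346002 = 0.00173001
  π_3·L_3 = 0.33 × 0.0163405 = 0.00539236
  π_4·L_4 = 0.28 × 0.00899247 = 0.00251789
Normaliser: 0.0535832 + 0.00173001 + 0.00539236 + 0.00251789 = 0.0632234
P(Group 3 | 2.1 hours) ≈ 0.085

0.085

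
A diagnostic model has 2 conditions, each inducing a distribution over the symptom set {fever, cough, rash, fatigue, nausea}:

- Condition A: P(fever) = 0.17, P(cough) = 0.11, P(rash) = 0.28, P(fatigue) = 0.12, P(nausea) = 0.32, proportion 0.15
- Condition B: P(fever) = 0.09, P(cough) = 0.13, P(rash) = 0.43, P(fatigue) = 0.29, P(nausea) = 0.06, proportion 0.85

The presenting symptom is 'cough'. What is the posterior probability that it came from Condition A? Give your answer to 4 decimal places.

By Bayes' theorem, P(k | x) = P(Z=k) f_k(x) / Σ_j P(Z=j) f_j(x).
Evaluate each component's likelihood at the observed value:
  f_A = P(cough | comp) = 0.11
  f_B = P(cough | comp) = 0.13
Prior × likelihood for each component:
  P(Z=A)·f_A = 0.15 × 0.11 = 0.0165
  P(Z=B)·f_B = 0.85 × 0.13 = 0.1105
Sum: 0.0165 + 0.1105 = 0.127
P(Condition A | x) ≈ 0.1299

0.1299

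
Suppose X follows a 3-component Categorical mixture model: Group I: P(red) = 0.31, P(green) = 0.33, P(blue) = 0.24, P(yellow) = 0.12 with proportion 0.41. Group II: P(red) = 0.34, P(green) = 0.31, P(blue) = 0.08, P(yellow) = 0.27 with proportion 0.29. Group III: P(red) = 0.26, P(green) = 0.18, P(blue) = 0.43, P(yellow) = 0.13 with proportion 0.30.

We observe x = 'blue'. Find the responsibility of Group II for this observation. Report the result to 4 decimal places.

Apply Bayes' rule: the posterior for each component is proportional to its prior times its likelihood at x.
Component likelihoods at x = 'blue':
  f_I = P(blue | comp) = 0.24
  f_II = P(blue | comp) = 0.08
  f_III = P(blue | comp) = 0.43
Weight by the priors:
  w_I·f_I = 0.41 × 0.24 = 0.0984
  w_II·f_II = 0.29 × 0.08 = 0.0232
  w_III·f_III = 0.30 × 0.43 = 0.129
Marginal: 0.0984 + 0.0232 + 0.129 = 0.2506
P(Group II | 'blue') = 0.0232 / 0.2506 ≈ 0.0926

0.0926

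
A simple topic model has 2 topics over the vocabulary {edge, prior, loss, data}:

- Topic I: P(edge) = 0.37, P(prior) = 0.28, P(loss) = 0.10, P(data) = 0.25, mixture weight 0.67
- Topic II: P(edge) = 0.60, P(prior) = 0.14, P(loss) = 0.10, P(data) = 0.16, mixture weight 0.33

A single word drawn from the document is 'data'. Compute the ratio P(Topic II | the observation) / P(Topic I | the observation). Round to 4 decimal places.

0.3152

Posterior odds = (π_i f_i(x)) / (π_j f_j(x)); the normalising sum cancels.
Evaluate each component's likelihood at the observed value:
  f_I = P(data | comp) = 0.25
  f_II = P(data | comp) = 0.16
0.0528 / 0.1675 ≈ 0.3152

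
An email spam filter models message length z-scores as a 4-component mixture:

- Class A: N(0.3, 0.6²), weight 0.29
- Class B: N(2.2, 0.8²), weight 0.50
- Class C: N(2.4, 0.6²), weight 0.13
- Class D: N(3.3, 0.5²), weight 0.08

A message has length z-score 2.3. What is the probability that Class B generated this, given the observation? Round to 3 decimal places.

0.723

P(component k | x) = w_k·f_k(x) / marginal(x), where marginal(x) = Σ_j w_j·f_j(x).
Normal densities:
  p_A = 0.00257046
  p_B = 0.494797
  p_C = 0.655733
  p_D = 0.107982
Multiply by the mixture weights:
  w_A·p_A = 0.29 × 0.00257046 = 0.000745435
  w_B·p_B = 0.50 × 0.494797 = 0.247399
  w_C·p_C = 0.13 × 0.655733 = 0.0852453
  w_D·p_D = 0.08 × 0.107982 = 0.00863855
Marginal: 0.000745435 + 0.247399 + 0.0852453 + 0.00863855 = 0.342028
So the posterior for Class B is 0.247399 / 0.342028 ≈ 0.723.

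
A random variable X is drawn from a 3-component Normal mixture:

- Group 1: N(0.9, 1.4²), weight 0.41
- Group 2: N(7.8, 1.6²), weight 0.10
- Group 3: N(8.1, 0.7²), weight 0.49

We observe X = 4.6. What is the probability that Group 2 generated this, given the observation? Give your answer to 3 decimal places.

0.487

Apply Bayes' rule: the posterior for each component is proportional to its prior times its likelihood at x.
Evaluate each component's likelihood at the observed value:
  L_1 = (1/(1.4·√(2π)))·exp(−(4.6−0.9)²/(2·1.4²)) = 0.284959·exp(-3.49235) = 0.00867112
  L_2 = (1/(1.6·√(2π)))·exp(−(4.6−7.8)²/(2·1.6²)) = 0.249339·exp(-2.00000) = 0.0337444
  L_3 = (1/(0.7·√(2π)))·exp(−(4.6−8.1)²/(2·0.7²)) = 0.569918·exp(-12.50000) = 2.12389e-06
Unnormalised posteriors:
  P(Z=1)·L_1 = 0.41 × 0.00867112 = 0.00355516
  P(Z=2)·L_2 = 0.10 × 0.0337444 = 0.00337444
  P(Z=3)·L_3 = 0.49 × 2.12389e-06 = 1.0407e-06
Sum: 0.00355516 + 0.00337444 + 1.0407e-06 = 0.00693063
So the posterior for Group 2 is 0.00337444 / 0.00693063 ≈ 0.487.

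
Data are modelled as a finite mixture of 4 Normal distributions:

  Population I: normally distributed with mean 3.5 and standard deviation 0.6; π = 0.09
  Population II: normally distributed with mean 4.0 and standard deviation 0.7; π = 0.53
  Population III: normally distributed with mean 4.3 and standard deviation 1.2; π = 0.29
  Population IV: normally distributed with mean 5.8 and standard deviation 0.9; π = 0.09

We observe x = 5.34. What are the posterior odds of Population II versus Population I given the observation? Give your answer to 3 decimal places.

89.023

Only the two components matter; the odds are (π_i f_i(x)) / (π_j f_j(x)).
Evaluate each component's likelihood at the observed value:
  f_I = 0.00603406
  f_II = 0.0912175
  f_III = 0.228364
  f_IV = 0.388992
Odds = (0.53/0.09) × (0.0912175/0.00603406) = 5.88889 × 15.1171 ≈ 89.023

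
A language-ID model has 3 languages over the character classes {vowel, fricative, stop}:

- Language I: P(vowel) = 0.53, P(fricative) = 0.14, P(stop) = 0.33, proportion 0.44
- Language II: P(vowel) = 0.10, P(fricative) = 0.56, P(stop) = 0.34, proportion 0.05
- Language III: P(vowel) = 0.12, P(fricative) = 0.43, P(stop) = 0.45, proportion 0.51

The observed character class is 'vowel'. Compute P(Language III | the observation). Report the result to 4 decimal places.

P(component k | x) = π_k·f_k(x) / marginal(x), where marginal(x) = Σ_j π_j·f_j(x).
Evaluate each component's likelihood at the observed value:
  f_I = P(vowel | comp) = 0.53
  f_II = P(vowel | comp) = 0.10
  f_III = P(vowel | comp) = 0.12
Multiply by the mixture weights:
  π_I·f_I = 0.44 × 0.53 = 0.2332
  π_II·f_II = 0.05 × 0.1 = 0.005
  π_III·f_III = 0.51 × 0.12 = 0.0612
Marginal: 0.2332 + 0.005 + 0.0612 = 0.2994
So the posterior for Language III is 0.0612 / 0.2994 ≈ 0.2044.

0.2044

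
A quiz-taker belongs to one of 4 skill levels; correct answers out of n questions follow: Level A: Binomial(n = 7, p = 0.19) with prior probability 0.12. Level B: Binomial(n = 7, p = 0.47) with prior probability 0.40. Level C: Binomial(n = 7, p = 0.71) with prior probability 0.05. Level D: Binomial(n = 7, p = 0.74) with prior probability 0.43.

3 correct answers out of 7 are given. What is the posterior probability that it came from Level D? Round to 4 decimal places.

0.1748

Posterior ∝ prior × likelihood, so P(k | x) ∝ P(Z=k) f_k(x); normalise over all components.
Binomial probabilities:
  f_A = C(7,3)·0.19^3·0.81^4 = 35·0.006859·0.430467 = 0.10334
  f_B = C(7,3)·0.47^3·0.53^4 = 35·0.103823·0.0789048 = 0.286725
  f_C = C(7,3)·0.71^3·0.29^4 = 35·0.357911·0.00707281 = 0.0886003
  f_D = C(7,3)·0.74^3·0.26^4 = 35·0.405224·0.00456976 = 0.0648122
Prior × likelihood for each component:
  P(Z=A)·f_A = 0.12 × 0.10334 = 0.0124008
  P(Z=B)·f_B = 0.40 × 0.286725 = 0.11469
  P(Z=C)·f_C = 0.05 × 0.0886003 = 0.00443001
  P(Z=D)·f_D = 0.43 × 0.0648122 = 0.0278692
Sum: 0.0124008 + 0.11469 + 0.00443001 + 0.0278692 = 0.15939
P(Level D | x) ≈ 0.1748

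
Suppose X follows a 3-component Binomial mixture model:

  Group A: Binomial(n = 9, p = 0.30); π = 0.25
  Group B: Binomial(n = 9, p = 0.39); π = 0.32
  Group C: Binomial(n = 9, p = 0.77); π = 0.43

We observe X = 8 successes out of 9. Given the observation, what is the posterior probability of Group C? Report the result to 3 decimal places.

The responsibility of component k is π_k f_k(x) divided by Σ_j π_j f_j(x).
Evaluate each component's likelihood at the observed value:
  p_A = 0.000413343
  p_B = 0.00293825
  p_C = 0.255797
Unnormalised posteriors:
  π_A·p_A = 0.25 × 0.000413343 = 0.000103336
  π_B·p_B = 0.32 × 0.00293825 = 0.000940241
  π_C·p_C = 0.43 × 0.255797 = 0.109993
Normaliser: 0.000103336 + 0.000940241 + 0.109993 = 0.111036
Responsibility of Group C: 0.109993 / 0.111036 ≈ 0.991

0.991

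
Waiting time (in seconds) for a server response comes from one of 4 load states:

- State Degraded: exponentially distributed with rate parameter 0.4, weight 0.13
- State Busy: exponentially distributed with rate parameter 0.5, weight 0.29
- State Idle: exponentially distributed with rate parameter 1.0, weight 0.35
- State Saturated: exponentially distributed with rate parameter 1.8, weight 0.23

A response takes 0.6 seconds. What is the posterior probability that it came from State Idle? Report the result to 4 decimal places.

0.3993

By Bayes' theorem, P(k | x) = π_k f_k(x) / Σ_j π_j f_j(x).
Exponential densities:
  L_Degraded = 0.4·e^(−0.4·0.6) = 0.4·e^(−0.2400) = 0.314651
  L_Busy = 0.5·e^(−0.5·0.6) = 0.5·e^(−0.3000) = 0.370409
  L_Idle = 1.0·e^(−1.0·0.6) = 1.0·e^(−0.6000) = 0.548812
  L_Saturated = 1.8·e^(−1.8·0.6) = 1.8·e^(−1.0800) = 0.611272
Weight by the priors:
  π_Degraded·L_Degraded = 0.13 × 0.314651 = 0.0409046
  π_Busy·L_Busy = 0.29 × 0.370409 = 0.107419
  π_Idle·L_Idle = 0.35 × 0.548812 = 0.192084
  π_Saturated·L_Saturated = 0.23 × 0.611272 = 0.140593
Normaliser: 0.0409046 + 0.107419 + 0.192084 + 0.140593 = 0.481
Responsibility of State Idle: 0.192084 / 0.481 ≈ 0.3993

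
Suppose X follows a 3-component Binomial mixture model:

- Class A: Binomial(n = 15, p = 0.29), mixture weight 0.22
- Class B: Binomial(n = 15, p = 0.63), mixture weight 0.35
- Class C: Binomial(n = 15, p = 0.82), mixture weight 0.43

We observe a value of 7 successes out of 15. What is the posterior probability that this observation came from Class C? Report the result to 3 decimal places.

P(component k | x) = π_k·f_k(x) / marginal(x), where marginal(x) = Σ_j π_j·f_j(x).
Component likelihoods at x = 7 successes out of 15:
  p_A = 0.0716805
  p_B = 0.089032
  p_C = 0.00176777
Weight by the priors:
  π_A·p_A = 0.22 × 0.0716805 = 0.0157697
  π_B·p_B = 0.35 × 0.089032 = 0.0311612
  π_C·p_C = 0.43 × 0.00176777 = 0.000760141
Denominator: 0.0157697 + 0.0311612 + 0.000760141 = 0.0476911
Responsibility of Class C: 0.000760141 / 0.0476911 ≈ 0.016

0.016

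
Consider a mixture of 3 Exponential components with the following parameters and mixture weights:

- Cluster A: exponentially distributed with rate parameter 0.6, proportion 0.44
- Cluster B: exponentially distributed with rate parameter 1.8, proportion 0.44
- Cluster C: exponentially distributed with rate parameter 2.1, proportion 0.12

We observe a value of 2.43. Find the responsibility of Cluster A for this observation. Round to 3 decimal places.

0.842

By Bayes' theorem, P(k | x) = P(Z=k) f_k(x) / Σ_j P(Z=j) f_j(x).
Evaluate each component's likelihood at the observed value:
  L_A = 0.6·e^(−0.6·2.43) = 0.6·e^(−1.4580) = 0.139621
  L_B = 1.8·e^(−1.8·2.43) = 1.8·e^(−4.3740) = 0.0226813
  L_C = 2.1·e^(−2.1·2.43) = 2.1·e^(−5.1030) = 0.0127648
Unnormalised posteriors:
  P(Z=A)·L_A = 0.44 × 0.139621 = 0.0614331
  P(Z=B)·L_B = 0.44 × 0.0226813 = 0.00997978
  P(Z=C)·L_C = 0.12 × 0.0127648 = 0.00153178
Marginal: 0.0614331 + 0.00997978 + 0.00153178 = 0.0729447
P(Cluster A | x) ≈ 0.842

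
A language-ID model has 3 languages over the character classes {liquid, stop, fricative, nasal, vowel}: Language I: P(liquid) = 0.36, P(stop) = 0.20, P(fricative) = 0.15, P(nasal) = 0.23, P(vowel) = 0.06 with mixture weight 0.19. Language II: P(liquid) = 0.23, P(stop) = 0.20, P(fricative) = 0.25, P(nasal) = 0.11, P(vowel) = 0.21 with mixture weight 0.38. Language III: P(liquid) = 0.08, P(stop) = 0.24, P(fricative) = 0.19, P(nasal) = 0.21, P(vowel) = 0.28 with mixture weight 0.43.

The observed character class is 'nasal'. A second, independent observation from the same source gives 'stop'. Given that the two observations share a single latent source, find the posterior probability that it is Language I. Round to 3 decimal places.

Apply Bayes' rule: the posterior for each component is proportional to its prior times its likelihood at x.
Since both observations come from the same component, the likelihood for component k is f_k(x₁)·f_k(x₂).
  L_I = [0.23] × [0.2] = 0.046
  L_II = [0.11] × [0.2] = 0.022
  L_III = [0.21] × [0.24] = 0.0504
Weight by the priors:
  P(Z=I)·L_I = 0.19 × 0.046 = 0.00874
  P(Z=II)·L_II = 0.38 × 0.022 = 0.00836
  P(Z=III)·L_III = 0.43 × 0.0504 = 0.021672
Denominator: 0.00874 + 0.00836 + 0.021672 = 0.038772
Responsibility of Language I: 0.00874 / 0.038772 ≈ 0.225

0.225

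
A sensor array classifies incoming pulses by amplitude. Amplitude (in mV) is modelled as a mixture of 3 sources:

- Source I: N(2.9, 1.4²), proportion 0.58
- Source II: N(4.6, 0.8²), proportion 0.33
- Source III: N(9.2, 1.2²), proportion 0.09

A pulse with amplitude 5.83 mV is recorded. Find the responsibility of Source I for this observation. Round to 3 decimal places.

Apply Bayes' rule: the posterior for each component is proportional to its prior times its likelihood at x.
Normal densities:
  p_I = (1/(1.4·√(2π)))·exp(−(5.83−2.9)²/(2·1.4²)) = 0.284959·exp(-2.19003) = 0.0318908
  p_II = (1/(0.8·√(2π)))·exp(−(5.83−4.6)²/(2·0.8²)) = 0.498678·exp(-1.18195) = 0.152934
  p_III = (1/(1.2·√(2π)))·exp(−(5.83−9.2)²/(2·1.2²)) = 0.332452·exp(-3.94337) = 0.00644386
Prior × likelihood for each component:
  w_I·p_I = 0.58 × 0.0318908 = 0.0184967
  w_II·p_II = 0.33 × 0.152934 = 0.0504683
  w_III·p_III = 0.09 × 0.00644386 = 0.000579947
Evidence: 0.0184967 + 0.0504683 + 0.000579947 = 0.0695449
Responsibility of Source I: 0.0184967 / 0.0695449 ≈ 0.266

0.266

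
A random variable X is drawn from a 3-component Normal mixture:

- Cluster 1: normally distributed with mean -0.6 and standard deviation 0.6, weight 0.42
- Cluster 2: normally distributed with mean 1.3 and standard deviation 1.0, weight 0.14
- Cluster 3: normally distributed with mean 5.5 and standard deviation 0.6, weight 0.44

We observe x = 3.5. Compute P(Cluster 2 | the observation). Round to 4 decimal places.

0.8145

The responsibility of component k is w_k f_k(x) divided by Σ_j w_j f_j(x).
Normal densities:
  f_1 = 4.82158e-11
  f_2 = 0.0354746
  f_3 = 0.00257046
Unnormalised posteriors:
  w_1·f_1 = 0.42 × 4.82158e-11 = 2.02506e-11
  w_2·f_2 = 0.14 × 0.0354746 = 0.00496644
  w_3·f_3 = 0.44 × 0.00257046 = 0.001131
Evidence: 2.02506e-11 + 0.00496644 + 0.001131 = 0.00609745
P(Cluster 2 | data) = 0.00496644 / 0.00609745 ≈ 0.8145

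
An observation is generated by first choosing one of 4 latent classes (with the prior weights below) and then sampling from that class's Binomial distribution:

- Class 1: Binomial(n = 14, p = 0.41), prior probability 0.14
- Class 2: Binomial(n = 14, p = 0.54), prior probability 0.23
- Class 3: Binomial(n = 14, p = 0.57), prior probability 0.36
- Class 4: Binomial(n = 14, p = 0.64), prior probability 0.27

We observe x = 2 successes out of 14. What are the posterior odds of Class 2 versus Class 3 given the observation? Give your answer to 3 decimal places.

Since P(k|x) ∝ π_k f_k(x), the posterior odds are π_i f_i(x) / (π_j f_j(x)).
Component likelihoods at x = 2 successes out of 14:
  p_1 = C(14,2)·0.41^2·0.59^12 = 91·0.1681·0.0017792 = 0.0272166
  p_2 = C(14,2)·0.54^2·0.46^12 = 91·0.2916·8.97623e-05 = 0.0023819
  p_3 = C(14,2)·0.57^2·0.43^12 = 91·0.3249·3.99596e-05 = 0.00118144
  p_4 = C(14,2)·0.64^2·0.36^12 = 91·0.4096·4.73838e-06 = 0.000176617
0.000547836 / 0.000425319 ≈ 1.288

1.288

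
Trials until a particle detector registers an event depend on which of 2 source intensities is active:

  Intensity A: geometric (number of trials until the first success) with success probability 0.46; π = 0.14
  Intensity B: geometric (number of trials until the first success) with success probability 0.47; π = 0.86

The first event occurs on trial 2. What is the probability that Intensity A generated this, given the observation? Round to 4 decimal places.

0.1397

Apply Bayes' rule: the posterior for each component is proportional to its prior times its likelihood at x.
Evaluate each component's likelihood at the observed value:
  f_A = 0.2484
  f_B = 0.2491
Multiply by the mixture weights:
  P(Z=A)·f_A = 0.14 × 0.2484 = 0.034776
  P(Z=B)·f_B = 0.86 × 0.2491 = 0.214226
Marginal: 0.034776 + 0.214226 = 0.249002
P(Intensity A | the observation) ≈ 0.1397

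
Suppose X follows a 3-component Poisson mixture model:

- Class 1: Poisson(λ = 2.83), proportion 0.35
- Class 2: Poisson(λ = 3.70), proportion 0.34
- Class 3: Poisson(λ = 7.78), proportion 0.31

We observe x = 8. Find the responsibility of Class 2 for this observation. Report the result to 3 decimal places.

0.139

P(component k | x) = P(Z=k)·f_k(x) / marginal(x), where marginal(x) = Σ_j P(Z=j)·f_j(x).
Component likelihoods at x = 8:
  f_1 = e^(−2.83)·2.83^8/8! = 0.00602168
  f_2 = e^(−3.70)·3.70^8/8! = 0.0215379
  f_3 = e^(−7.78)·7.78^8/8! = 0.139157
Prior × likelihood for each component:
  P(Z=1)·f_1 = 0.35 × 0.00602168 = 0.00210759
  P(Z=2)·f_2 = 0.34 × 0.0215379 = 0.00732289
  P(Z=3)·f_3 = 0.31 × 0.139157 = 0.0431387
Evidence: 0.00210759 + 0.00732289 + 0.0431387 = 0.0525692
P(Class 2 | 8) ≈ 0.139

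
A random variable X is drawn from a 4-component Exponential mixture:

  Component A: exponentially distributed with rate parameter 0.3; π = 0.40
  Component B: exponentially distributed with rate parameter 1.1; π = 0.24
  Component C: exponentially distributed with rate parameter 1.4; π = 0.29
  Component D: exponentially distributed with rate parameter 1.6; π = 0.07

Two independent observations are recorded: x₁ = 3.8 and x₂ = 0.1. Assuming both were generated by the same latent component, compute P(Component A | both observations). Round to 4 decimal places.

The responsibility of component k is π_k f_k(x) divided by Σ_j π_j f_j(x).
Since both observations come from the same component, the likelihood for component k is f_k(x₁)·f_k(x₂).
  L_A = [0.0959457] × [0.291134] = 0.027933
  L_B = [0.0168284] × [0.985418] = 0.016583
  L_C = [0.00684986] × [1.2171] = 0.00833697
  L_D = [0.00366108] × [1.36343] = 0.00499163
Unnormalised posteriors:
  π_A·L_A = 0.40 × 0.027933 = 0.0111732
  π_B·L_B = 0.24 × 0.016583 = 0.00397991
  π_C·L_C = 0.29 × 0.00833697 = 0.00241772
  π_D·L_D = 0.07 × 0.00499163 = 0.000349414
Denominator: 0.0111732 + 0.00397991 + 0.00241772 + 0.000349414 = 0.0179203
P(Component A | data) = 0.0111732 / 0.0179203 ≈ 0.6235

0.6235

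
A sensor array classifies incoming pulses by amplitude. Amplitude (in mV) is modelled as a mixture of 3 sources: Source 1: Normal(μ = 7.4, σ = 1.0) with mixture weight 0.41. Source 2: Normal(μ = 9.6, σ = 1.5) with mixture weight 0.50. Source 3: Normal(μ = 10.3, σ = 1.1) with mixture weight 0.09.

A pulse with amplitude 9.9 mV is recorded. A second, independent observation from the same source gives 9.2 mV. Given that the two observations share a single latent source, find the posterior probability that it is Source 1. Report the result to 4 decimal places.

0.0139

The responsibility of component k is π_k f_k(x) divided by Σ_j π_j f_j(x).
Since both observations come from the same component, the likelihood for component k is f_k(x₁)·f_k(x₂).
  L_1 = [0.0175283] × [0.0789502] = 0.00138386
  L_2 = [0.260695] × [0.256671] = 0.0669129
  L_3 = [0.339472] × [0.219973] = 0.0746748
Multiply by the mixture weights:
  π_1·L_1 = 0.41 × 0.00138386 = 0.000567383
  π_2·L_2 = 0.50 × 0.0669129 = 0.0334565
  π_3·L_3 = 0.09 × 0.0746748 = 0.00672073
Marginal: 0.000567383 + 0.0334565 + 0.00672073 = 0.0407446
So the posterior for Source 1 is 0.000567383 / 0.0407446 ≈ 0.0139.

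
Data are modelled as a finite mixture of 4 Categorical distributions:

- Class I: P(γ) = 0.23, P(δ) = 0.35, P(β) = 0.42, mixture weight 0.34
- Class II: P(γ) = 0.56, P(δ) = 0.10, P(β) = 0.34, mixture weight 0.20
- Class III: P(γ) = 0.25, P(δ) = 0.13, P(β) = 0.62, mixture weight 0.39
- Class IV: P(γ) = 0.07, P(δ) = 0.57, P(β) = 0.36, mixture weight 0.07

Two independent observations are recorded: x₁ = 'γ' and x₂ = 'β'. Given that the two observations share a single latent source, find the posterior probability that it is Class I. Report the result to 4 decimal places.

The responsibility of component k is π_k f_k(x) divided by Σ_j π_j f_j(x).
Since both observations come from the same component, the likelihood for component k is f_k(x₁)·f_k(x₂).
  L_I = [0.23] × [0.42] = 0.0966
  L_II = [0.56] × [0.34] = 0.1904
  L_III = [0.25] × [0.62] = 0.155
  L_IV = [0.07] × [0.36] = 0.0252
Prior × likelihood for each component:
  π_I·L_I = 0.34 × 0.0966 = 0.032844
  π_II·L_II = 0.20 × 0.1904 = 0.03808
  π_III·L_III = 0.39 × 0.155 = 0.06045
  π_IV·L_IV = 0.07 × 0.0252 = 0.001764
Denominator: 0.032844 + 0.03808 + 0.06045 + 0.001764 = 0.133138
Responsibility of Class I: 0.032844 / 0.133138 ≈ 0.2467

0.2467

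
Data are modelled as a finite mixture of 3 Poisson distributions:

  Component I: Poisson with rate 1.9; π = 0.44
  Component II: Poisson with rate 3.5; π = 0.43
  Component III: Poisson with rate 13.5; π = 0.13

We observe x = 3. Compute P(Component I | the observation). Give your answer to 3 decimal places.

P(component k | x) = π_k·f_k(x) / marginal(x), where marginal(x) = Σ_j π_j·f_j(x).
Poisson probabilities:
  f_I = e^(−1.9)·1.9^3/3! = 0.170982
  f_II = e^(−3.5)·3.5^3/3! = 0.215785
  f_III = e^(−13.5)·13.5^3/3! = 0.000562179
Prior × likelihood for each component:
  π_I·f_I = 0.44 × 0.170982 = 0.075232
  π_II·f_II = 0.43 × 0.215785 = 0.0927878
  π_III·f_III = 0.13 × 0.000562179 = 7.30833e-05
Evidence: 0.075232 + 0.0927878 + 7.30833e-05 = 0.168093
Responsibility of Component I: 0.075232 / 0.168093 ≈ 0.448

0.448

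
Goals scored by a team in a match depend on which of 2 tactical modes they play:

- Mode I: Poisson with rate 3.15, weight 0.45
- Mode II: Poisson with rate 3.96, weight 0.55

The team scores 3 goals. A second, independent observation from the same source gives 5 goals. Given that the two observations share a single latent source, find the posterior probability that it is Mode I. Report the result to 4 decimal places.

0.3986

Posterior ∝ prior × likelihood, so P(k | x) ∝ P(Z=k) f_k(x); normalise over all components.
Since both observations come from the same component, the likelihood for component k is f_k(x₁)·f_k(x₂).
  L_I = [0.22323] × [0.11075] = 0.0247227
  L_II = [0.1973] × [0.154699] = 0.0305223
Unnormalised posteriors:
  P(Z=I)·L_I = 0.45 × 0.0247227 = 0.0111252
  P(Z=II)·L_II = 0.55 × 0.0305223 = 0.0167872
Denominator: 0.0111252 + 0.0167872 = 0.0279125
P(Mode I | x₁,x₂) ≈ 0.3986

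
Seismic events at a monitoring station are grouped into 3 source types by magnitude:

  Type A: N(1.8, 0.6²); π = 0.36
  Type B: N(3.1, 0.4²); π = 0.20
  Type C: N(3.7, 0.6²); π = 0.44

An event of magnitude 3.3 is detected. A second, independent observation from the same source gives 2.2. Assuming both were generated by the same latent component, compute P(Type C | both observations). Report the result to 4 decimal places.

P(component k | x) = P(Z=k)·f_k(x) / marginal(x), where marginal(x) = Σ_j P(Z=j)·f_j(x).
Since both observations come from the same component, the likelihood for component k is f_k(x₁)·f_k(x₂).
  p_A = [(1/(0.6·√(2π)))·exp(−(3.3−1.8)²/(2·0.6²)) = 0.664904·exp(-3.12500) = 0.0292138] × [0.532413] = 0.0155538
  p_B = [(1/(0.4·√(2π)))·exp(−(3.3−3.1)²/(2·0.4²)) = 0.997356·exp(-0.12500) = 0.880163] × [0.0793491] = 0.0698402
  p_C = [(1/(0.6·√(2π)))·exp(−(3.3−3.7)²/(2·0.6²)) = 0.664904·exp(-0.22222) = 0.532413] × [0.0292138] = 0.0155538
Unnormalised posteriors:
  P(Z=A)·p_A = 0.36 × 0.0155538 = 0.00559938
  P(Z=B)·p_B = 0.20 × 0.0698402 = 0.013968
  P(Z=C)·p_C = 0.44 × 0.0155538 = 0.00684369
Evidence: 0.00559938 + 0.013968 + 0.00684369 = 0.0264111
So the posterior for Type C is 0.00684369 / 0.0264111 ≈ 0.2591.

0.2591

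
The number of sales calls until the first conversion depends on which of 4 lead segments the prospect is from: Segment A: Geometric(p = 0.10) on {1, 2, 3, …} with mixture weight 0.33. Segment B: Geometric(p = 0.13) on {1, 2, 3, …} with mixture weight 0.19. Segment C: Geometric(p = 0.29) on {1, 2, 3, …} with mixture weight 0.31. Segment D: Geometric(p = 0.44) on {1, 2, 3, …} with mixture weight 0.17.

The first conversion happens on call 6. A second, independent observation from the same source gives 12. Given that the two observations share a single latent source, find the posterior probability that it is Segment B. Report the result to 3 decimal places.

By Bayes' theorem, P(k | x) = w_k f_k(x) / Σ_j w_j f_j(x).
Since both observations come from the same component, the likelihood for component k is f_k(x₁)·f_k(x₂).
  p_A = [0.059049] × [0.0313811] = 0.00185302
  p_B = [0.0647947] × [0.0280967] = 0.00182052
  p_C = [0.0523227] × [0.00670255] = 0.000350695
  p_D = [0.0242322] × [0.000747345] = 1.81098e-05
Weight by the priors:
  w_A·p_A = 0.33 × 0.00185302 = 0.000611497
  w_B·p_B = 0.19 × 0.00182052 = 0.000345898
  w_C·p_C = 0.31 × 0.000350695 = 0.000108715
  w_D·p_D = 0.17 × 1.81098e-05 = 3.07867e-06
Denominator: 0.000611497 + 0.000345898 + 0.000108715 + 3.07867e-06 = 0.00106919
P(Segment B | x₁, x₂) ≈ 0.324

0.324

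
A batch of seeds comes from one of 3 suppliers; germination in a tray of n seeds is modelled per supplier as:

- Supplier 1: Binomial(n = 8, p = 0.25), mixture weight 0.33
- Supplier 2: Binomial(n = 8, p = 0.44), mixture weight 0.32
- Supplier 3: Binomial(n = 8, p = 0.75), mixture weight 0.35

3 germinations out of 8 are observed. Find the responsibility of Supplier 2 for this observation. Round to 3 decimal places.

0.523

By Bayes' theorem, P(k | x) = π_k f_k(x) / Σ_j π_j f_j(x).
Binomial probabilities:
  p_1 = 0.207642
  p_2 = 0.262716
  p_3 = 0.0230713
Unnormalised posteriors:
  π_1·p_1 = 0.33 × 0.207642 = 0.0685217
  π_2·p_2 = 0.32 × 0.262716 = 0.0840691
  π_3·p_3 = 0.35 × 0.0230713 = 0.00807495
Evidence: 0.0685217 + 0.0840691 + 0.00807495 = 0.160666
P(Supplier 2 | the observation) = 0.0840691 / 0.160666 ≈ 0.523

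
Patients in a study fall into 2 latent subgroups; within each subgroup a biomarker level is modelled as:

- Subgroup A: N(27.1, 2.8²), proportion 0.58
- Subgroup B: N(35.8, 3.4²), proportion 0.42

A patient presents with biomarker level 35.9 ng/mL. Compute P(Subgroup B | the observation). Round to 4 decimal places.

0.9881

P(component k | x) = π_k·f_k(x) / marginal(x), where marginal(x) = Σ_j π_j·f_j(x).
Component likelihoods at x = 35.9 ng/mL:
  p_A = 0.00102063
  p_B = 0.117285
Multiply by the mixture weights:
  π_A·p_A = 0.58 × 0.00102063 = 0.000591966
  π_B·p_B = 0.42 × 0.117285 = 0.0492598
Marginal: 0.000591966 + 0.0492598 = 0.0498518
Responsibility of Subgroup B: 0.0492598 / 0.0498518 ≈ 0.9881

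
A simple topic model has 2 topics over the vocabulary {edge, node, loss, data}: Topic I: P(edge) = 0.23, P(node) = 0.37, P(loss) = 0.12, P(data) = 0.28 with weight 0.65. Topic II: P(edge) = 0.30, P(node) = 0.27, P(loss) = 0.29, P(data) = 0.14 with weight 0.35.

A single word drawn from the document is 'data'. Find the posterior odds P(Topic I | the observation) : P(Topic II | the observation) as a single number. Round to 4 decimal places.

3.7143

Posterior odds = (w_i f_i(x)) / (w_j f_j(x)); the normalising sum cancels.
Categorical probabilities:
  L_I = P(data | comp) = 0.28
  L_II = P(data | comp) = 0.14
Posterior odds = (w_I·L_I) / (w_II·L_II) = (0.65·0.28) / (0.35·0.14) = 0.182 / 0.049 ≈ 3.7143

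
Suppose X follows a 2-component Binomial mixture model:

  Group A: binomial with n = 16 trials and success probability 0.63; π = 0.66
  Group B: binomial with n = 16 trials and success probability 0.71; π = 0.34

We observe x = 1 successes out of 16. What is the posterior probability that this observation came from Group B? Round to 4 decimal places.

0.0148

P(component k | x) = w_k·f_k(x) / marginal(x), where marginal(x) = Σ_j w_j·f_j(x).
Binomial probabilities:
  p_A = C(16,1)·0.63^1·0.37^15 = 16·0.63·3.33446e-07 = 3.36114e-06
  p_B = C(16,1)·0.71^1·0.29^15 = 16·0.71·8.62919e-09 = 9.80276e-08
Multiply by the mixture weights:
  w_A·p_A = 0.66 × 3.36114e-06 = 2.21835e-06
  w_B·p_B = 0.34 × 9.80276e-08 = 3.33294e-08
Sum: 2.21835e-06 + 3.33294e-08 = 2.25168e-06
So the posterior for Group B is 3.33294e-08 / 2.25168e-06 ≈ 0.0148.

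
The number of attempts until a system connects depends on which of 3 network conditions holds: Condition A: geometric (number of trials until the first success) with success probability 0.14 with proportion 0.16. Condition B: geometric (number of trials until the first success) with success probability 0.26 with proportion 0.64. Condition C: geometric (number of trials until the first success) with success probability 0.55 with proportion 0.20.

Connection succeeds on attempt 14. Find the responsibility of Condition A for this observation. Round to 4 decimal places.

0.4868

The responsibility of component k is π_k f_k(x) divided by Σ_j π_j f_j(x).
Geometric probabilities:
  L_A = 0.14·(1−0.14)^13 = 0.14·0.14076 = 0.0197064
  L_B = 0.26·(1−0.26)^13 = 0.26·0.0199532 = 0.00518783
  L_C = 0.55·(1−0.55)^13 = 0.55·3.10286e-05 = 1.70657e-05
Multiply by the mixture weights:
  π_A·L_A = 0.16 × 0.0197064 = 0.00315303
  π_B·L_B = 0.64 × 0.00518783 = 0.00332021
  π_C·L_C = 0.20 × 1.70657e-05 = 3.41315e-06
Sum: 0.00315303 + 0.00332021 + 3.41315e-06 = 0.00647665
P(Condition A | data) ≈ 0.4868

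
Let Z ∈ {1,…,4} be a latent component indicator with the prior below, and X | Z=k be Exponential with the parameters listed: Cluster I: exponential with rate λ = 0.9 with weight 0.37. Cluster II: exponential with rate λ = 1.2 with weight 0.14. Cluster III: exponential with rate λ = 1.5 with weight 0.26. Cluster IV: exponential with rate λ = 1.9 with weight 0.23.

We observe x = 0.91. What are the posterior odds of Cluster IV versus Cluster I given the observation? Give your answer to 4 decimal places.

Only the two components matter; the odds are (π_i f_i(x)) / (π_j f_j(x)).
Evaluate each component's likelihood at the observed value:
  L_I = 0.9·e^(−0.9·0.91) = 0.9·e^(−0.8190) = 0.396785
  L_II = 1.2·e^(−1.2·0.91) = 1.2·e^(−1.0920) = 0.402654
  L_III = 1.5·e^(−1.5·0.91) = 1.5·e^(−1.3650) = 0.383071
  L_IV = 1.9·e^(−1.9·0.91) = 1.9·e^(−1.7290) = 0.337177
Posterior odds = (π_IV·L_IV) / (π_I·L_I) = (0.23·0.337177) / (0.37·0.396785) = 0.0775508 / 0.14681 ≈ 0.5282

0.5282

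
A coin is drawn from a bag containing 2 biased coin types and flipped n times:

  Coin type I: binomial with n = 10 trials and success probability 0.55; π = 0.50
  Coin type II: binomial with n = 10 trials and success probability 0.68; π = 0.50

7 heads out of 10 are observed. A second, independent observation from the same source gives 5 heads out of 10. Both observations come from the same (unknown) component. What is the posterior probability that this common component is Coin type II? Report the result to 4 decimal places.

By Bayes' theorem, P(k | x) = w_k f_k(x) / Σ_j w_j f_j(x).
Since both observations come from the same component, the likelihood for component k is f_k(x₁)·f_k(x₂).
  f_I = [0.166478] × [0.234033] = 0.0389614
  f_II = [0.264359] × [0.122941] = 0.0325004
Weight by the priors:
  w_I·f_I = 0.50 × 0.0389614 = 0.0194807
  w_II·f_II = 0.50 × 0.0325004 = 0.0162502
Denominator: 0.0194807 + 0.0162502 = 0.0357309
P(Coin type II | x) = 0.0162502 / 0.0357309 ≈ 0.4548

0.4548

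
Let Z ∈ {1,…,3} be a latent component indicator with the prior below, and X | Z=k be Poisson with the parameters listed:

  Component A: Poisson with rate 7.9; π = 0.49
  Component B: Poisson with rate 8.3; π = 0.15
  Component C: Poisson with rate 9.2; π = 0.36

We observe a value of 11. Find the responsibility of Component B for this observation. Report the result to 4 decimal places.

Apply Bayes' rule: the posterior for each component is proportional to its prior times its likelihood at x.
Evaluate each component's likelihood at the observed value:
  p_A = e^(−7.9)·7.9^11/11! = 0.069473
  p_B = e^(−8.3)·8.3^11/11! = 0.0801787
  p_C = e^(−9.2)·9.2^11/11! = 0.101158
Prior × likelihood for each component:
  π_A·p_A = 0.49 × 0.069473 = 0.0340418
  π_B·p_B = 0.15 × 0.0801787 = 0.0120268
  π_C·p_C = 0.36 × 0.101158 = 0.036417
Marginal: 0.0340418 + 0.0120268 + 0.036417 = 0.0824855
Responsibility of Component B: 0.0120268 / 0.0824855 ≈ 0.1458

0.1458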